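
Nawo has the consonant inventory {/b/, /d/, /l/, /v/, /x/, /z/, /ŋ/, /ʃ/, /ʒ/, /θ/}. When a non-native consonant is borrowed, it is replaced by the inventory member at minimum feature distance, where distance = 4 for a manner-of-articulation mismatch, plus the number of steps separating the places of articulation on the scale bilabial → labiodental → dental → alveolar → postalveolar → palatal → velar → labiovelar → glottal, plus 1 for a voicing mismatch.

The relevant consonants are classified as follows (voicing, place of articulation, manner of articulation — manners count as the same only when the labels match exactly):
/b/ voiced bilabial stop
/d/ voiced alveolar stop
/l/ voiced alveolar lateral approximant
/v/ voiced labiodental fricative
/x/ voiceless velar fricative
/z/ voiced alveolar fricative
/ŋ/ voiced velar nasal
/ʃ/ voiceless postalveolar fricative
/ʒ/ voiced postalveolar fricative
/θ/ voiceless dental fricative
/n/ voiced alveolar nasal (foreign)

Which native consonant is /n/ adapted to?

/ŋ/ is closest: same manner (nasal), place distance 3 (alveolar→velar), same voicing; total 3. Next closest is /d/ at distance 4.

ŋ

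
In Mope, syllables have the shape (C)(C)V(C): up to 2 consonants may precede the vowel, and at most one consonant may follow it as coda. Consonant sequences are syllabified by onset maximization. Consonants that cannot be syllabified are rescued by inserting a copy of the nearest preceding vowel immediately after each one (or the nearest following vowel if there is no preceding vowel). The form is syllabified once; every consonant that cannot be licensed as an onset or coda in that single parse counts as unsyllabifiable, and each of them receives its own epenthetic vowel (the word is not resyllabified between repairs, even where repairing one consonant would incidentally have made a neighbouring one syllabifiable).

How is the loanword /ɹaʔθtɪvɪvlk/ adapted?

ɹaʔθtɪvɪvlɪkɪ

The consonants /l/, /k/ cannot be parsed into a legal (C)(C)V(C) syllable (at most one coda consonant is licensed; onsets may contain at most 2 consonants).
Each unlicensed consonant becomes the onset of a new syllable: /l/ → /lɪ/, /k/ → /kɪ/.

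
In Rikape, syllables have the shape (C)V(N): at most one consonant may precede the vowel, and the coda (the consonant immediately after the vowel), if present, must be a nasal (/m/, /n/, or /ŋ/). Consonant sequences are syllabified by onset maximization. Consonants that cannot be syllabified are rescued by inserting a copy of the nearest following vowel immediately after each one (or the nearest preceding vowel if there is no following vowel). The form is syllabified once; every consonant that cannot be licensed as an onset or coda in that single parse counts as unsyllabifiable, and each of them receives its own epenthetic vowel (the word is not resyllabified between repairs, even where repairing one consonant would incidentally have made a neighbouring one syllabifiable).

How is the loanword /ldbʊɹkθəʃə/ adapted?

lʊdʊbʊɹəkəθəʃə

Syllabifying with onset maximization leaves /l/, /d/, /ɹ/, /k/ stranded (only a nasal (/m/, /n/, or /ŋ/) is licensed in coda position; onsets are limited to one consonant).
Each unlicensed consonant becomes the onset of a new syllable: /l/ → /lʊ/, /d/ → /dʊ/, /ɹ/ → /ɹə/, /k/ → /kə/.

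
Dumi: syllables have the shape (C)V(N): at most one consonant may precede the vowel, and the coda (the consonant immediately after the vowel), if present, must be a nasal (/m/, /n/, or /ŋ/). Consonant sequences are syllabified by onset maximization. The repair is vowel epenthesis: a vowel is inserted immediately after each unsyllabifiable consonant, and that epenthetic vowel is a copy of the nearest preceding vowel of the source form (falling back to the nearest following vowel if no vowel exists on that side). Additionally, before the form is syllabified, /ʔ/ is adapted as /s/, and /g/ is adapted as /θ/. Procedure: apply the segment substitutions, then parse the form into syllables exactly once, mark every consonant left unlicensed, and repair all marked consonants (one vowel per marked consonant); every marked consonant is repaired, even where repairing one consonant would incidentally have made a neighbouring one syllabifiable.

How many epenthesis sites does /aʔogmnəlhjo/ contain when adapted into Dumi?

4

After substitution the input is /asoθmnəlhjo/.
The unsyllabifiable consonants are /θ/, /m/, /l/, /h/; each receives one epenthetic vowel.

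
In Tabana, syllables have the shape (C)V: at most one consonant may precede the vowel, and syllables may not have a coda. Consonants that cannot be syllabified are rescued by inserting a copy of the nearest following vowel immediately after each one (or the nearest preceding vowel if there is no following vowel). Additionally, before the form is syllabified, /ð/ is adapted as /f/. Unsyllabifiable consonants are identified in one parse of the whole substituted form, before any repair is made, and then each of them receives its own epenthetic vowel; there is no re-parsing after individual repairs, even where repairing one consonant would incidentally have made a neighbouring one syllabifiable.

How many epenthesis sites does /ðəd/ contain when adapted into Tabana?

After substitution the input is /fəd/.
The unsyllabifiable consonants are /d/; each receives one epenthetic vowel.

1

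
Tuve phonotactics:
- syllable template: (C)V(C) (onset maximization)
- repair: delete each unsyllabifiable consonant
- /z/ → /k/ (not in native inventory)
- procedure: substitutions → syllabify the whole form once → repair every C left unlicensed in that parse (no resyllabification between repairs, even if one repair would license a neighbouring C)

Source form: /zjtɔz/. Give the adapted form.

tɔk

Substitution: /z/ → /k/, giving /kjtɔk/.
The consonants /k/, /j/ cannot be parsed into a legal (C)V(C) syllable (at most one coda consonant is licensed; onsets are limited to one consonant).
Deleting the stranded consonants removes /k/, /j/.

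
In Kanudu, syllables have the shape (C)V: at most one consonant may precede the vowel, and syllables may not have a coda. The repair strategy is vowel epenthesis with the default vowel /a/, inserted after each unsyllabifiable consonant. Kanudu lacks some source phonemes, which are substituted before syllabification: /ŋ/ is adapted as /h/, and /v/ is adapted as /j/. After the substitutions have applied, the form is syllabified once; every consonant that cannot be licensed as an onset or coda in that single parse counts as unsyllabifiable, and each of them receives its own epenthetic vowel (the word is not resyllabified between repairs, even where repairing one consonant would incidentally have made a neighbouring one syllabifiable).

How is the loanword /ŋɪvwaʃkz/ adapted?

Substitution: /ŋ/ → /h/, /v/ → /j/, giving /hɪjwaʃkz/.
Under (C)V, the unsyllabifiable consonants are /j/, /ʃ/, /k/, /z/ (no codas are permitted; onsets are limited to one consonant).
Epenthesis after each stranded consonant: /j/ → /ja/, /ʃ/ → /ʃa/, /k/ → /ka/, /z/ → /za/.

hɪjawaʃakaza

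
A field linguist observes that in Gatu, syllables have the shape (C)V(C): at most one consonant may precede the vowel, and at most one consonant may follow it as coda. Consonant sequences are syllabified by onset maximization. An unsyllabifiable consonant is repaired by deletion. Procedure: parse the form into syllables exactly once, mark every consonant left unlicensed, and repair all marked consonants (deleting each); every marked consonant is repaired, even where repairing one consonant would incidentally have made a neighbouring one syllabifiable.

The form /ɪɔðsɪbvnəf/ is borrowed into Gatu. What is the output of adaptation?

The consonants /v/ cannot be parsed into a legal (C)V(C) syllable (at most one coda consonant is licensed; onsets are limited to one consonant).
Deleting the stranded consonants removes /v/.

ɪɔðsɪbnəf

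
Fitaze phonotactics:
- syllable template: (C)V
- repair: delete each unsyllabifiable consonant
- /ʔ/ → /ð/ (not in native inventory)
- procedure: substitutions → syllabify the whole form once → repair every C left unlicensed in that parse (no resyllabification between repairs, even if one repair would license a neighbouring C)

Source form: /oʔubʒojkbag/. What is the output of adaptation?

oðuʒoba

Substitution: /ʔ/ → /ð/, giving /oðubʒojkbag/.
Under (C)V, the unsyllabifiable consonants are /b/, /j/, /k/, /g/ (no codas are permitted; onsets are limited to one consonant).
Deleting the stranded consonants removes /b/, /j/, /k/, /g/.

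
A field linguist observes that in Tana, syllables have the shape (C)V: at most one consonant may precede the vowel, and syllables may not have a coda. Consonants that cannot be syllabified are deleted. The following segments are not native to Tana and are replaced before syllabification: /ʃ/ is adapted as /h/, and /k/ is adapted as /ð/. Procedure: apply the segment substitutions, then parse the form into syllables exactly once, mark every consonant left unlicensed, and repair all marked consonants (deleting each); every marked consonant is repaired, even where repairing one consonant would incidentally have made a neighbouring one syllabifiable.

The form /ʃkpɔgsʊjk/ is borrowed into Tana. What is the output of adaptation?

Substitution: /ʃ/ → /h/, /k/ → /ð/, giving /hðpɔgsʊjð/.
Under (C)V, the unsyllabifiable consonants are /h/, /ð/, /g/, /j/, /ð/ (no codas are permitted; onsets are limited to one consonant).
Deletion applies to /h/, /ð/, /g/, /j/, /ð/.

pɔsʊ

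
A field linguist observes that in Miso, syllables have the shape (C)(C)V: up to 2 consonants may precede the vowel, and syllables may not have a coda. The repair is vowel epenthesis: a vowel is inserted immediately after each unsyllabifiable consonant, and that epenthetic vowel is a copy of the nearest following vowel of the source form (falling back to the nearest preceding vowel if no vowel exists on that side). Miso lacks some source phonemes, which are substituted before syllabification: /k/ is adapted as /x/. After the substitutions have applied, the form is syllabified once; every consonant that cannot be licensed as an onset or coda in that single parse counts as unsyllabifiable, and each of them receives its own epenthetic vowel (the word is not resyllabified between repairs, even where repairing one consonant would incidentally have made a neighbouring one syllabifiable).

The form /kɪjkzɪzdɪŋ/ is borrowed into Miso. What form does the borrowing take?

xɪjɪxzɪzdɪŋɪ

Substitution: /k/ → /x/, giving /xɪjxzɪzdɪŋ/.
Syllabifying with onset maximization leaves /j/, /ŋ/ stranded (no codas are permitted; onsets may contain at most 2 consonants).
Each unlicensed consonant becomes the onset of a new syllable: /j/ → /jɪ/, /ŋ/ → /ŋɪ/.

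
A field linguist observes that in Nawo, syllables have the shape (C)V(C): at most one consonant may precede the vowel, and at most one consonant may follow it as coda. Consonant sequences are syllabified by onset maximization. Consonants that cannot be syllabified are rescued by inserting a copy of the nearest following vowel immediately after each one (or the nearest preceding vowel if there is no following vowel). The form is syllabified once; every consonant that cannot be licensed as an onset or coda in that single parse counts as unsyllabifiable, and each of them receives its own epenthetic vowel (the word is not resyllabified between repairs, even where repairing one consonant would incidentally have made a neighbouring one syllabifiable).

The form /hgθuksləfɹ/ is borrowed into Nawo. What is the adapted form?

huguθuksələfɹə

Syllabifying with onset maximization leaves /h/, /g/, /s/, /ɹ/ stranded (at most one coda consonant is licensed; onsets are limited to one consonant).
Epenthesis after each stranded consonant: /h/ → /hu/, /g/ → /gu/, /s/ → /sə/, /ɹ/ → /ɹə/.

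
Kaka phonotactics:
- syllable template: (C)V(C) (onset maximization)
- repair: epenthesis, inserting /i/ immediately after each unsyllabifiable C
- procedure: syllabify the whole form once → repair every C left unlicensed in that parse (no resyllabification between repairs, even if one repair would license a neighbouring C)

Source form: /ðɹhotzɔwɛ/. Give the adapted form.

Syllabifying with onset maximization leaves /ð/, /ɹ/ stranded (at most one coda consonant is licensed; onsets are limited to one consonant).
Each unlicensed consonant becomes the onset of a new syllable: /ð/ → /ði/, /ɹ/ → /ɹi/.

ðiɹihotzɔwɛ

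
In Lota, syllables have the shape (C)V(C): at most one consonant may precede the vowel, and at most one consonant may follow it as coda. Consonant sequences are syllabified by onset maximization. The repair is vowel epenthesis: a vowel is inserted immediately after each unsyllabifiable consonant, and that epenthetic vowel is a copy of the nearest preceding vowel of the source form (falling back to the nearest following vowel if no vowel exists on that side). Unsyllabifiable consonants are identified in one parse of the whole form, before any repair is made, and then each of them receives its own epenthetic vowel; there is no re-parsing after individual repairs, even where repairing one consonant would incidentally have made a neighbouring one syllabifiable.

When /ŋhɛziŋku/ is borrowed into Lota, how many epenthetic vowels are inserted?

1

The unsyllabifiable consonants are /ŋ/; each receives one epenthetic vowel.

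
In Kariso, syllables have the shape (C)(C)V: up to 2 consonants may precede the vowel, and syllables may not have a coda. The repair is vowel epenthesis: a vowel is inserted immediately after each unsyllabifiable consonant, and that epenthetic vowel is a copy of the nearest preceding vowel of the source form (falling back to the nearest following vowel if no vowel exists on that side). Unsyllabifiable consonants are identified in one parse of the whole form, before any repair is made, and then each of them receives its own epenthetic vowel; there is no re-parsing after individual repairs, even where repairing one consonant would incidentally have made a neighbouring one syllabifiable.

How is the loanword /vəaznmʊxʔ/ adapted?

Syllabifying with onset maximization leaves /z/, /x/, /ʔ/ stranded (no codas are permitted; onsets may contain at most 2 consonants).
Epenthesis after each stranded consonant: /z/ → /za/, /x/ → /xʊ/, /ʔ/ → /ʔʊ/.

vəazanmʊxʊʔʊ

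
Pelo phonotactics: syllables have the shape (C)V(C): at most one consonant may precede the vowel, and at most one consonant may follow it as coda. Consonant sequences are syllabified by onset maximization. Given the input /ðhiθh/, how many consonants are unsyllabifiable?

2

The consonants /ð/, /h/ cannot be parsed into a legal (C)V(C) syllable (at most one coda consonant is licensed; onsets are limited to one consonant).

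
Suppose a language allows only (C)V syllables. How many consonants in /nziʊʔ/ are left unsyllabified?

The consonants /n/, /ʔ/ cannot be parsed into a legal (C)V syllable (no codas are permitted; onsets are limited to one consonant).

2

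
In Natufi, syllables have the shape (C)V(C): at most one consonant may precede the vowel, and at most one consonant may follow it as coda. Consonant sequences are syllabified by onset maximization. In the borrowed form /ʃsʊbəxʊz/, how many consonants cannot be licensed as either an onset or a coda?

Syllabifying with onset maximization leaves /ʃ/ stranded (at most one coda consonant is licensed; onsets are limited to one consonant).

1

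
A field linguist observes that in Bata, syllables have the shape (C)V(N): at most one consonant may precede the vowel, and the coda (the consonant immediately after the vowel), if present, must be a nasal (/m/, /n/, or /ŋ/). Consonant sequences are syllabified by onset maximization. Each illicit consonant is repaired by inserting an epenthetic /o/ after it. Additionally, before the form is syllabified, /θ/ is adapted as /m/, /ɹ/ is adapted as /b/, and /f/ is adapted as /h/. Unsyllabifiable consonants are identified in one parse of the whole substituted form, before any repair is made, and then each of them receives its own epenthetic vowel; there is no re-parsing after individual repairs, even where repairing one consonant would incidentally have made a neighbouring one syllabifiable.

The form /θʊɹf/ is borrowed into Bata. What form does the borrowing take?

Substitution: /θ/ → /m/, /ɹ/ → /b/, /f/ → /h/, giving /mʊbh/.
The consonants /b/, /h/ cannot be parsed into a legal (C)V(N) syllable (only a nasal (/m/, /n/, or /ŋ/) is licensed in coda position; onsets are limited to one consonant).
Epenthesis after each stranded consonant: /b/ → /bo/, /h/ → /ho/.

mʊboho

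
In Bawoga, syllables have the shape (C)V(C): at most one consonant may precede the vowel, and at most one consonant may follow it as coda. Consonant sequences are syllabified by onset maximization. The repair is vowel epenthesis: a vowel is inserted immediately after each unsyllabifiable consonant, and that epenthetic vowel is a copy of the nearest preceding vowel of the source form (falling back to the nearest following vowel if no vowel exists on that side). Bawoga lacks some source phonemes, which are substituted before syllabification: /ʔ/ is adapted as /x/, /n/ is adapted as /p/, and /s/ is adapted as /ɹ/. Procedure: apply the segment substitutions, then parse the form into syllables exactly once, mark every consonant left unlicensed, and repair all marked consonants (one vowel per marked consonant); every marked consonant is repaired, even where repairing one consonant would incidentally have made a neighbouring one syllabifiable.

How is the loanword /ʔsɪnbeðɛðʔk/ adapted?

xɪɹɪpbeðɛðxɛkɛ

Substitution: /ʔ/ → /x/, /s/ → /ɹ/, /n/ → /p/, giving /xɹɪpbeðɛðxk/.
Syllabifying with onset maximization leaves /x/, /x/, /k/ stranded (at most one coda consonant is licensed; onsets are limited to one consonant).
Each unlicensed consonant becomes the onset of a new syllable: /x/ → /xɪ/, /x/ → /xɛ/, /k/ → /kɛ/.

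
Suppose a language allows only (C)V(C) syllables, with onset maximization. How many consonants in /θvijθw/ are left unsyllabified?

Under (C)V(C), the unsyllabifiable consonants are /θ/, /θ/, /w/ (at most one coda consonant is licensed; onsets are limited to one consonant).

3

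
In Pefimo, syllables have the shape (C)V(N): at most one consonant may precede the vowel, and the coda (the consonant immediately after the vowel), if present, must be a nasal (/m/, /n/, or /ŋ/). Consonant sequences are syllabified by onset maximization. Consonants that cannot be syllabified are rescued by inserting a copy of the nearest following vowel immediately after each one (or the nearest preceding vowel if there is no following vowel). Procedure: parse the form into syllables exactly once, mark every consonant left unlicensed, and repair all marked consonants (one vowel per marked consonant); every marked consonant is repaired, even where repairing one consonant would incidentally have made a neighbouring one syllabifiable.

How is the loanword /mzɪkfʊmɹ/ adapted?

mɪzɪkʊfʊmɹʊ

Syllabifying with onset maximization leaves /m/, /k/, /ɹ/ stranded (only a nasal (/m/, /n/, or /ŋ/) is licensed in coda position; onsets are limited to one consonant).
Inserting the epenthetic vowel yields /m/ → /mɪ/, /k/ → /kʊ/, /ɹ/ → /ɹʊ/.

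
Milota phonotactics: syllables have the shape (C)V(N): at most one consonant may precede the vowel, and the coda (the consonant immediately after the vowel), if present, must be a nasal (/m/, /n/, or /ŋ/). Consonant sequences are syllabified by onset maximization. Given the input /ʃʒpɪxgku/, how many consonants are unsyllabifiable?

4

Under (C)V(N), the unsyllabifiable consonants are /ʃ/, /ʒ/, /x/, /g/ (only a nasal (/m/, /n/, or /ŋ/) is licensed in coda position; onsets are limited to one consonant).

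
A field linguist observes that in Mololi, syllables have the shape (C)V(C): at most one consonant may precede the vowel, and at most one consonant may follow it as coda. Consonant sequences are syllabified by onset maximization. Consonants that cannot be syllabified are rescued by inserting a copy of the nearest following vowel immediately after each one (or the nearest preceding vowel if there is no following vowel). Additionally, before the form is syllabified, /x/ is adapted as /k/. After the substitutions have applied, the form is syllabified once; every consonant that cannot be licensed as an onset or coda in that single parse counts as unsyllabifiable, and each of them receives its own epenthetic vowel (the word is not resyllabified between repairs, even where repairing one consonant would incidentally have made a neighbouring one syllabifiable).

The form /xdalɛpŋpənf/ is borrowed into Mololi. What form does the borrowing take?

kadalɛpŋəpənfə

Substitution: /x/ → /k/, giving /kdalɛpŋpənf/.
The consonants /k/, /ŋ/, /f/ cannot be parsed into a legal (C)V(C) syllable (at most one coda consonant is licensed; onsets are limited to one consonant).
Inserting the epenthetic vowel yields /k/ → /ka/, /ŋ/ → /ŋə/, /f/ → /fə/.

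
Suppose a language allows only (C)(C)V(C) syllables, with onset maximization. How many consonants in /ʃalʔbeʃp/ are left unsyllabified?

Under (C)(C)V(C), the unsyllabifiable consonants are /p/ (at most one coda consonant is licensed; onsets may contain at most 2 consonants).

1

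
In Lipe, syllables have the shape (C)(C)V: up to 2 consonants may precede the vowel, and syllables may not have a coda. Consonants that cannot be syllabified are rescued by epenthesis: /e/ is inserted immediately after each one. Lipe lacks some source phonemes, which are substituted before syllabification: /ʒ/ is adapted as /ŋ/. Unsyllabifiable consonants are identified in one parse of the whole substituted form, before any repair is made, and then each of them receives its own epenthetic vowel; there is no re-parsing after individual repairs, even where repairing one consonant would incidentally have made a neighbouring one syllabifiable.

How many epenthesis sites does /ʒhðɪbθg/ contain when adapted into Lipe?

After substitution the input is /ŋhðɪbθg/.
The unsyllabifiable consonants are /ŋ/, /b/, /θ/, /g/; each receives one epenthetic vowel.

4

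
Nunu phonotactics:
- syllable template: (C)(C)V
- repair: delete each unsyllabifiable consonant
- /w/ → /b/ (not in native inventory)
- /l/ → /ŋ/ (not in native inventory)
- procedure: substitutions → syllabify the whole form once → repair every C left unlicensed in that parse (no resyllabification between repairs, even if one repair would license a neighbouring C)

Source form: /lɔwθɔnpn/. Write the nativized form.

ŋɔbθɔ

Substitution: /l/ → /ŋ/, /w/ → /b/, giving /ŋɔbθɔnpn/.
Syllabifying with onset maximization leaves /n/, /p/, /n/ stranded (no codas are permitted; onsets may contain at most 2 consonants).
Each unlicensed consonant is deleted: /n/, /p/, /n/.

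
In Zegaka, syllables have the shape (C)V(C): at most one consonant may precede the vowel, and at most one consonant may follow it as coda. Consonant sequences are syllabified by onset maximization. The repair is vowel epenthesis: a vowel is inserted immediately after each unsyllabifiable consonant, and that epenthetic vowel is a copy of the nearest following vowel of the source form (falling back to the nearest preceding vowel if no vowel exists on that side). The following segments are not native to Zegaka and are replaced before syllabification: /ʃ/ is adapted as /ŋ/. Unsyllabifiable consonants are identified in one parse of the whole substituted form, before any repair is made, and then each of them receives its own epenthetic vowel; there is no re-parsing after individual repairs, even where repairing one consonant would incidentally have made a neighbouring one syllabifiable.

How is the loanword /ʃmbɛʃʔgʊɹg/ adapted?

ŋɛmɛbɛŋʔʊgʊɹgʊ

Substitution: /ʃ/ → /ŋ/, giving /ŋmbɛŋʔgʊɹg/.
Under (C)V(C), the unsyllabifiable consonants are /ŋ/, /m/, /ʔ/, /g/ (at most one coda consonant is licensed; onsets are limited to one consonant).
Each unlicensed consonant becomes the onset of a new syllable: /ŋ/ → /ŋɛ/, /m/ → /mɛ/, /ʔ/ → /ʔʊ/, /g/ → /gʊ/.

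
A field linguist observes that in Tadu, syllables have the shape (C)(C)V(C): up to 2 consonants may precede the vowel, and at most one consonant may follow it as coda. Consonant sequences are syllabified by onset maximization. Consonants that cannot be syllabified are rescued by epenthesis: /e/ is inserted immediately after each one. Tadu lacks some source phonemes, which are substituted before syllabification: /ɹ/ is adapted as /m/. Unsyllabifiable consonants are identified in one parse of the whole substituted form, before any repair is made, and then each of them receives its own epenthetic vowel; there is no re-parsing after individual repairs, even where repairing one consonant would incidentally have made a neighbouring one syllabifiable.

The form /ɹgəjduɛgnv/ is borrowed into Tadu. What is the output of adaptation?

Substitution: /ɹ/ → /m/, giving /mgəjduɛgnv/.
The consonants /n/, /v/ cannot be parsed into a legal (C)(C)V(C) syllable (at most one coda consonant is licensed; onsets may contain at most 2 consonants).
Epenthesis after each stranded consonant: /n/ → /ne/, /v/ → /ve/.

mgəjduɛgneve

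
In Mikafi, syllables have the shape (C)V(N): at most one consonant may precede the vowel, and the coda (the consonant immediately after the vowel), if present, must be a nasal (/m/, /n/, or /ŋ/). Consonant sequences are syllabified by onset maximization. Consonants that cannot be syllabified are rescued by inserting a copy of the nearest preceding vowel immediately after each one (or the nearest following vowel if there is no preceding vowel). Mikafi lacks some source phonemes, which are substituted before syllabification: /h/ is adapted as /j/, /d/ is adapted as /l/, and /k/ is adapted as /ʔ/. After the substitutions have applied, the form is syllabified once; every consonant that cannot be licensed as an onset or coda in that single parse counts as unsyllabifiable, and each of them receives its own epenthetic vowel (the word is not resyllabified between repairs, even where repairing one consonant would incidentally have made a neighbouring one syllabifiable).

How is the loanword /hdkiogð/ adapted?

Substitution: /h/ → /j/, /d/ → /l/, /k/ → /ʔ/, giving /jlʔiogð/.
Syllabifying with onset maximization leaves /j/, /l/, /g/, /ð/ stranded (only a nasal (/m/, /n/, or /ŋ/) is licensed in coda position; onsets are limited to one consonant).
Epenthesis after each stranded consonant: /j/ → /ji/, /l/ → /li/, /g/ → /go/, /ð/ → /ðo/.

jiliʔiogoðo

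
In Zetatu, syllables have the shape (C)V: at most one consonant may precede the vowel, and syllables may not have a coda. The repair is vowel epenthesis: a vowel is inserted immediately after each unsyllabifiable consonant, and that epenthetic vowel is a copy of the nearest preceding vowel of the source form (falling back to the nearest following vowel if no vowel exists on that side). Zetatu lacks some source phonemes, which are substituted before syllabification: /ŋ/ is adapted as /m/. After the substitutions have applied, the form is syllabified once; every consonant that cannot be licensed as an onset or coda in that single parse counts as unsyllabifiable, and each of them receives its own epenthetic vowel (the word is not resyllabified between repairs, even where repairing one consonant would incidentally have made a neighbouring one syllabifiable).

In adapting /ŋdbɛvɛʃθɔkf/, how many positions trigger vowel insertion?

After substitution the input is /mdbɛvɛʃθɔkf/.
The unsyllabifiable consonants are /m/, /d/, /ʃ/, /k/, /f/; each receives one epenthetic vowel.

5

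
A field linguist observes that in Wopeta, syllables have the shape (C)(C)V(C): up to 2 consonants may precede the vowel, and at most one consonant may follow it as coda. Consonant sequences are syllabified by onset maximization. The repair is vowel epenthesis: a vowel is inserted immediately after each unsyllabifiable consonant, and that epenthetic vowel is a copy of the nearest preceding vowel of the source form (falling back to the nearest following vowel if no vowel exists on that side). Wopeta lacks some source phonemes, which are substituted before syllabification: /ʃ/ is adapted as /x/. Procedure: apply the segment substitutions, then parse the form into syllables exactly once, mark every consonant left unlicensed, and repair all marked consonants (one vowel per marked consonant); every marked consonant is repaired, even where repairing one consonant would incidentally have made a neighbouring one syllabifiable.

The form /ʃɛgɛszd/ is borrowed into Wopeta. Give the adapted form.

Substitution: /ʃ/ → /x/, giving /xɛgɛszd/.
Syllabifying with onset maximization leaves /z/, /d/ stranded (at most one coda consonant is licensed; onsets may contain at most 2 consonants).
Inserting the epenthetic vowel yields /z/ → /zɛ/, /d/ → /dɛ/.

xɛgɛszɛdɛ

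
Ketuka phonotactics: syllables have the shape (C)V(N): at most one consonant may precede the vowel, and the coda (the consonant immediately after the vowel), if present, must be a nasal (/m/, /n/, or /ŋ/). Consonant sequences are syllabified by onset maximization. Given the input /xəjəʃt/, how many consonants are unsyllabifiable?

2

The consonants /ʃ/, /t/ cannot be parsed into a legal (C)V(N) syllable (only a nasal (/m/, /n/, or /ŋ/) is licensed in coda position; onsets are limited to one consonant).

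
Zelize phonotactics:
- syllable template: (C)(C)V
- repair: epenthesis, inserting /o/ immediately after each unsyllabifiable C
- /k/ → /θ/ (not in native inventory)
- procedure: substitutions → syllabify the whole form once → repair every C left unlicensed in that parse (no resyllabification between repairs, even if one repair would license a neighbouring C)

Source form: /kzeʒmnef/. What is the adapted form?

θzeʒomnefo

Substitution: /k/ → /θ/, giving /θzeʒmnef/.
The consonants /ʒ/, /f/ cannot be parsed into a legal (C)(C)V syllable (no codas are permitted; onsets may contain at most 2 consonants).
Each unlicensed consonant becomes the onset of a new syllable: /ʒ/ → /ʒo/, /f/ → /fo/.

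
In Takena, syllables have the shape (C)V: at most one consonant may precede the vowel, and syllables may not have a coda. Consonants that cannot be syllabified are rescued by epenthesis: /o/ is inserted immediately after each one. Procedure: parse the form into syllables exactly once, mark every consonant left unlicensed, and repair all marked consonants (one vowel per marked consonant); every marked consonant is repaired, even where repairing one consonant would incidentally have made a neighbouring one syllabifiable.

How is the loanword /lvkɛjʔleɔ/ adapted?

The consonants /l/, /v/, /j/, /ʔ/ cannot be parsed into a legal (C)V syllable (no codas are permitted; onsets are limited to one consonant).
Inserting the epenthetic vowel yields /l/ → /lo/, /v/ → /vo/, /j/ → /jo/, /ʔ/ → /ʔo/.

lovokɛjoʔoleɔ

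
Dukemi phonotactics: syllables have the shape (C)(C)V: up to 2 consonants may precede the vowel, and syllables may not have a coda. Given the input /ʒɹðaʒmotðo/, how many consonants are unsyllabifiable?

Syllabifying with onset maximization leaves /ʒ/ stranded (no codas are permitted; onsets may contain at most 2 consonants).

1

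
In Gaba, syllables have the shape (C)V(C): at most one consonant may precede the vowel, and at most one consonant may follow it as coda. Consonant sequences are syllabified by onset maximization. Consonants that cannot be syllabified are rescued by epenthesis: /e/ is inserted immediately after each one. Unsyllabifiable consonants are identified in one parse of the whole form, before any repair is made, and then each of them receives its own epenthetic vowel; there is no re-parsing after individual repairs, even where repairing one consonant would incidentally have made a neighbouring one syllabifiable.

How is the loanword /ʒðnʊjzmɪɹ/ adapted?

Under (C)V(C), the unsyllabifiable consonants are /ʒ/, /ð/, /z/ (at most one coda consonant is licensed; onsets are limited to one consonant).
Epenthesis after each stranded consonant: /ʒ/ → /ʒe/, /ð/ → /ðe/, /z/ → /ze/.

ʒeðenʊjzemɪɹ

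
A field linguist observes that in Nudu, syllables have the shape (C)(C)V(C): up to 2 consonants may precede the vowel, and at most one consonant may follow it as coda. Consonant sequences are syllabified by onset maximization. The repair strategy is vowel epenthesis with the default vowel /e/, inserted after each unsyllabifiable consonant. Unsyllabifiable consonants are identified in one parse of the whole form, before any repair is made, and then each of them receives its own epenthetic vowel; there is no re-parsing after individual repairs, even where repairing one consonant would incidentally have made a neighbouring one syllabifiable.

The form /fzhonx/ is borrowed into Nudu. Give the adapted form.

Syllabifying with onset maximization leaves /f/, /x/ stranded (at most one coda consonant is licensed; onsets may contain at most 2 consonants).
Each unlicensed consonant becomes the onset of a new syllable: /f/ → /fe/, /x/ → /xe/.

fezhonxe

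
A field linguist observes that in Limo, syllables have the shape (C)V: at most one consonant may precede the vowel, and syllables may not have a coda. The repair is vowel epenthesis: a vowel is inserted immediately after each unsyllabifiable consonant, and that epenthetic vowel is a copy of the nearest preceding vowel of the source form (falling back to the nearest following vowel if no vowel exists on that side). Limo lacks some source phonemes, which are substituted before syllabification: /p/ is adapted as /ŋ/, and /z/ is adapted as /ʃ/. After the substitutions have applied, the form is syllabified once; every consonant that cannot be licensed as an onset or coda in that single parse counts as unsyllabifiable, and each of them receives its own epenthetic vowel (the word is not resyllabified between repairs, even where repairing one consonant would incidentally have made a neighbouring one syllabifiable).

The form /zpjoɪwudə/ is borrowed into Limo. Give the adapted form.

Substitution: /z/ → /ʃ/, /p/ → /ŋ/, giving /ʃŋjoɪwudə/.
The consonants /ʃ/, /ŋ/ cannot be parsed into a legal (C)V syllable (no codas are permitted; onsets are limited to one consonant).
Inserting the epenthetic vowel yields /ʃ/ → /ʃo/, /ŋ/ → /ŋo/.

ʃoŋojoɪwudə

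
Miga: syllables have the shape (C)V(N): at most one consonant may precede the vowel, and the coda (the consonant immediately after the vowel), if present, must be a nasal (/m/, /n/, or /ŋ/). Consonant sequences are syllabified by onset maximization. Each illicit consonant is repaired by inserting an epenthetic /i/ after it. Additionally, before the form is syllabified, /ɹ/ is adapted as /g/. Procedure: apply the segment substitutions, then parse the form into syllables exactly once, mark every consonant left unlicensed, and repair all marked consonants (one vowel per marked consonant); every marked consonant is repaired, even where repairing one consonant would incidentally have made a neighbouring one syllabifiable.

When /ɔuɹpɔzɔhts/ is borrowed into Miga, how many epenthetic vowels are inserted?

After substitution the input is /ɔugpɔzɔhts/.
The unsyllabifiable consonants are /g/, /h/, /t/, /s/; each receives one epenthetic vowel.

4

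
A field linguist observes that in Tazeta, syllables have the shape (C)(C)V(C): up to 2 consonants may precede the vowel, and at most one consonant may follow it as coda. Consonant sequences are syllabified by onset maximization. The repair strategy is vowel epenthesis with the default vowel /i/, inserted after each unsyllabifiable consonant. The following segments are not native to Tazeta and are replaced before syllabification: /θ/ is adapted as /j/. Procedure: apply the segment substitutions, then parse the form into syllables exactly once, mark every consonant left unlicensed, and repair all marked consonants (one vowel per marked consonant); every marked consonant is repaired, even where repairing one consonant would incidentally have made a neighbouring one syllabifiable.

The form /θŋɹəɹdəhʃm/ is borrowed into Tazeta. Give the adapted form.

jiŋɹəɹdəhʃimi

Substitution: /θ/ → /j/, giving /jŋɹəɹdəhʃm/.
Syllabifying with onset maximization leaves /j/, /ʃ/, /m/ stranded (at most one coda consonant is licensed; onsets may contain at most 2 consonants).
Inserting the epenthetic vowel yields /j/ → /ji/, /ʃ/ → /ʃi/, /m/ → /mi/.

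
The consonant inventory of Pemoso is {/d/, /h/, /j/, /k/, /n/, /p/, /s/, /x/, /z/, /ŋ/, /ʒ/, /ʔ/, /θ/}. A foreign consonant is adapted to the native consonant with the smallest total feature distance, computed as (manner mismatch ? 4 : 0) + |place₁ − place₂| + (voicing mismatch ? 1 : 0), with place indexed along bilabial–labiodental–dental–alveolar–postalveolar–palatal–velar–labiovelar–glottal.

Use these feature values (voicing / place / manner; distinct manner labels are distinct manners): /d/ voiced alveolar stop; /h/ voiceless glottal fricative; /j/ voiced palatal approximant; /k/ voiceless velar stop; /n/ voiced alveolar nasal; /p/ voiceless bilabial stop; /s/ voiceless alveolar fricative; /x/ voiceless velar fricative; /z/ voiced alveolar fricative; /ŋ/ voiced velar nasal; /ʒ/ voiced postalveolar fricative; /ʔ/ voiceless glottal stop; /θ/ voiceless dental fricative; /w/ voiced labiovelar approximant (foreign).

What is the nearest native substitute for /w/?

/j/ is closest: same manner (approximant), place distance 2 (labiovelar→palatal), same voicing; total 2. Next closest is /ŋ/ at distance 5.

j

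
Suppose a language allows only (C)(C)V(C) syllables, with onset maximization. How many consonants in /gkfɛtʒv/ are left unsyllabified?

The consonants /g/, /ʒ/, /v/ cannot be parsed into a legal (C)(C)V(C) syllable (at most one coda consonant is licensed; onsets may contain at most 2 consonants).

3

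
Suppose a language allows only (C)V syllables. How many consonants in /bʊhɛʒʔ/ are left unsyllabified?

2

Under (C)V, the unsyllabifiable consonants are /ʒ/, /ʔ/ (no codas are permitted; onsets are limited to one consonant).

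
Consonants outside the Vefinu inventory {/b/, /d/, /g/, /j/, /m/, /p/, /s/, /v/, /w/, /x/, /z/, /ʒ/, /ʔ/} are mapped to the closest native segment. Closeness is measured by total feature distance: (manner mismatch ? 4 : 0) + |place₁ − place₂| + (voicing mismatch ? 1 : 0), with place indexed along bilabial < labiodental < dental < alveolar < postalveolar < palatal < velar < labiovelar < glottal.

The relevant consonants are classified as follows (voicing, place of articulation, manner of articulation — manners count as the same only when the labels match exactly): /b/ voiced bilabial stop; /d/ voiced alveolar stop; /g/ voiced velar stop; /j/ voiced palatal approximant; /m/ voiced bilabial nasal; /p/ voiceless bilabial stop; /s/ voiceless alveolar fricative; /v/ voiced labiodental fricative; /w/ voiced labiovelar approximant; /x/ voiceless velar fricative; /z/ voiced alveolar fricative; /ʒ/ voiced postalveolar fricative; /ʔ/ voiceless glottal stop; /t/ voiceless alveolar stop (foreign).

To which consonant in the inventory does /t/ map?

/d/ is closest: same manner (stop), place distance 0 (alveolar→alveolar), voicing differs (+1); total 1. Next closest is /p/ at distance 3.

d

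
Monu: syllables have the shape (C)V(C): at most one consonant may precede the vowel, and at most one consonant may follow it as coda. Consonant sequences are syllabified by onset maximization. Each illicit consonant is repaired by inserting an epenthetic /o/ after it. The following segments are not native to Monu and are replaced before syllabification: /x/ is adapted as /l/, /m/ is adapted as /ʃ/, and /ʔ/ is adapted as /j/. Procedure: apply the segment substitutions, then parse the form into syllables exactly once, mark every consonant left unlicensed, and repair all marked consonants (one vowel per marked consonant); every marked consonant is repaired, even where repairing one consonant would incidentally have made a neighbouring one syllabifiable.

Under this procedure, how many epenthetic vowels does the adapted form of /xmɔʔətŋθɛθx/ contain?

3

After substitution the input is /lʃɔjətŋθɛθl/.
The unsyllabifiable consonants are /l/, /ŋ/, /l/; each receives one epenthetic vowel.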